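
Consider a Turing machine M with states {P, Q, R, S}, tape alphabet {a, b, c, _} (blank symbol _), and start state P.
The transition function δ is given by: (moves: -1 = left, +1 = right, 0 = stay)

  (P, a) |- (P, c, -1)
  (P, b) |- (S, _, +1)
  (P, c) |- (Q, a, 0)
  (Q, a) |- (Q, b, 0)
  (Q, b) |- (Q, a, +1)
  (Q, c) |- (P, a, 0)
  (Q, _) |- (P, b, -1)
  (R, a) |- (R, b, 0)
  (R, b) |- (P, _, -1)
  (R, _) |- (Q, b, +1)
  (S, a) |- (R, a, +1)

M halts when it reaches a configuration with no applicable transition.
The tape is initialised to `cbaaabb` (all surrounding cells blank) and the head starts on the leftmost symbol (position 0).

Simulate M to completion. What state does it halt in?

P

P | _[c]baaabb_   read c → write a, move 0, go to Q
Q | _[a]baaabb_   read a → write b, move 0, go to Q
Q | _[b]baaabb_   read b → write a, move +1, go to Q
Q | _a[b]aaabb_   read b → write a, move +1, go to Q
Q | _aa[a]aabb_   read a → write b, move 0, go to Q
Q | _aa[b]aabb_   read b → write a, move +1, go to Q
Q | _aaa[a]abb_   read a → write b, move 0, go to Q
Q | _aaa[b]abb_   read b → write a, move +1, go to Q
Q | _aaaa[a]bb_   read a → write b, move 0, go to Q
Q | _aaaa[b]bb_   read b → write a, move +1, go to Q
Q | _aaaaa[b]b_   read b → write a, move +1, go to Q
Q | _aaaaaa[b]_   read b → write a, move +1, go to Q
Q | _aaaaaaa[_]   read _ → write b, move -1, go to P
P | _aaaaaa[a]b   read a → write c, move -1, go to P
P | _aaaaa[a]cb   read a → write c, move -1, go to P
P | _aaaa[a]ccb   read a → write c, move -1, go to P
P | _aaa[a]cccb   read a → write c, move -1, go to P
P | _aa[a]ccccb   read a → write c, move -1, go to P
P | _a[a]cccccb   read a → write c, move -1, go to P
P | _[a]ccccccb   read a → write c, move -1, go to P
P | [_]cccccccb
No transition is defined for (P, _); M halts in state P.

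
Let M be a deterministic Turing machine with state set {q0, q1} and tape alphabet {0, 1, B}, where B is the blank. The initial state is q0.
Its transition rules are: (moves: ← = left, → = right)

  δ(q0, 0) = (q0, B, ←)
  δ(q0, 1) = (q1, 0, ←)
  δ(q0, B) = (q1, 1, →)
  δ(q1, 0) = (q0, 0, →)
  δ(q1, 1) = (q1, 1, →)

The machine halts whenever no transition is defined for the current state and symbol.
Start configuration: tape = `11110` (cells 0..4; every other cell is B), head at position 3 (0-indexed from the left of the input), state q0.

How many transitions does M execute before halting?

9

state=q0 head=3 tape=111[1]0   (q0,1)→(q1,0,←)
state=q1 head=2 tape=11[1]00   (q1,1)→(q1,1,→)
state=q1 head=3 tape=111[0]0   (q1,0)→(q0,0,→)
state=q0 head=4 tape=1110[0]   (q0,0)→(q0,B,←)
state=q0 head=3 tape=111[0]B   (q0,0)→(q0,B,←)
state=q0 head=2 tape=11[1]BB   (q0,1)→(q1,0,←)
state=q1 head=1 tape=1[1]0BB   (q1,1)→(q1,1,→)
state=q1 head=2 tape=11[0]BB   (q1,0)→(q0,0,→)
state=q0 head=3 tape=110[B]B   (q0,B)→(q1,1,→)
state=q1 head=4 tape=1101[B]
M halts after 9 transitions.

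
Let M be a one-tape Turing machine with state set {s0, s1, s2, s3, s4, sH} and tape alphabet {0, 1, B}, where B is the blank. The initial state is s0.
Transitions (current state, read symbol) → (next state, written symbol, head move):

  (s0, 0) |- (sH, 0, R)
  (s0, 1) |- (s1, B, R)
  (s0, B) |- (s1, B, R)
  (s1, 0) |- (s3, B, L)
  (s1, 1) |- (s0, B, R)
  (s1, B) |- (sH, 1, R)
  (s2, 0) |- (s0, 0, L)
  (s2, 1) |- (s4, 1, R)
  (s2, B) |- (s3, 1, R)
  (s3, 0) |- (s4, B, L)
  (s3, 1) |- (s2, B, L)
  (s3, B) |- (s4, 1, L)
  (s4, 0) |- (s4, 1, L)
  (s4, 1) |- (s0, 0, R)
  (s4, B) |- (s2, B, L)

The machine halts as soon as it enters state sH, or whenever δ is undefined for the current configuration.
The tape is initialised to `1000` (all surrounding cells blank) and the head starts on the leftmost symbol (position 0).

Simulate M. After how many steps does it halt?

29

state=s0 head=0 tape=BB[1]000BB   (s0,1)→(s1,B,R)
state=s1 head=1 tape=BBB[0]00BB   (s1,0)→(s3,B,L)
state=s3 head=0 tape=BB[B]B00BB   (s3,B)→(s4,1,L)
state=s4 head=-1 tape=B[B]1B00BB   (s4,B)→(s2,B,L)
state=s2 head=-2 tape=[B]B1B00BB   (s2,B)→(s3,1,R)
state=s3 head=-1 tape=1[B]1B00BB   (s3,B)→(s4,1,L)
state=s4 head=-2 tape=[1]11B00BB   (s4,1)→(s0,0,R)
state=s0 head=-1 tape=0[1]1B00BB   (s0,1)→(s1,B,R)
state=s1 head=0 tape=0B[1]B00BB   (s1,1)→(s0,B,R)
state=s0 head=1 tape=0BB[B]00BB   (s0,B)→(s1,B,R)
state=s1 head=2 tape=0BBB[0]0BB   (s1,0)→(s3,B,L)
state=s3 head=1 tape=0BB[B]B0BB   (s3,B)→(s4,1,L)
state=s4 head=0 tape=0B[B]1B0BB   (s4,B)→(s2,B,L)
state=s2 head=-1 tape=0[B]B1B0BB   (s2,B)→(s3,1,R)
state=s3 head=0 tape=01[B]1B0BB   (s3,B)→(s4,1,L)
state=s4 head=-1 tape=0[1]11B0BB   (s4,1)→(s0,0,R)
state=s0 head=0 tape=00[1]1B0BB   (s0,1)→(s1,B,R)
state=s1 head=1 tape=00B[1]B0BB   (s1,1)→(s0,B,R)
state=s0 head=2 tape=00BB[B]0BB   (s0,B)→(s1,B,R)
state=s1 head=3 tape=00BBB[0]BB   (s1,0)→(s3,B,L)
state=s3 head=2 tape=00BB[B]BBB   (s3,B)→(s4,1,L)
state=s4 head=1 tape=00B[B]1BBB   (s4,B)→(s2,B,L)
state=s2 head=0 tape=00[B]B1BBB   (s2,B)→(s3,1,R)
state=s3 head=1 tape=001[B]1BBB   (s3,B)→(s4,1,L)
state=s4 head=0 tape=00[1]11BBB   (s4,1)→(s0,0,R)
state=s0 head=1 tape=000[1]1BBB   (s0,1)→(s1,B,R)
state=s1 head=2 tape=000B[1]BBB   (s1,1)→(s0,B,R)
state=s0 head=3 tape=000BB[B]BB   (s0,B)→(s1,B,R)
state=s1 head=4 tape=000BBB[B]B   (s1,B)→(sH,1,R)
state=sH head=5 tape=000BBB1[B]
M halts after 29 transitions.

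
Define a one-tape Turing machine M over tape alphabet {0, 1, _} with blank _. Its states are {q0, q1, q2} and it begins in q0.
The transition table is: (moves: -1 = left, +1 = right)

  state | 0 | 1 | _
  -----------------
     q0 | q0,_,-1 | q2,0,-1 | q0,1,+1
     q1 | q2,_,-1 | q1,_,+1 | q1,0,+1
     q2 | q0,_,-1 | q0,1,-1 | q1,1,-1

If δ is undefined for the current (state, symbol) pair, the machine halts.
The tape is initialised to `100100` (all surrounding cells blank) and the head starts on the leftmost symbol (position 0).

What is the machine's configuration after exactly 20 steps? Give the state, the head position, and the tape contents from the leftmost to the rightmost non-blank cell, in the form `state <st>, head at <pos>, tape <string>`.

state q2, head at 0, tape 0_0110_100

q0 | ____[1]00100   read 1 → write 0, move -1, go to q2
q2 | ___[_]000100   read _ → write 1, move -1, go to q1
q1 | __[_]1000100   read _ → write 0, move +1, go to q1
q1 | __0[1]000100   read 1 → write _, move +1, go to q1
q1 | __0_[0]00100   read 0 → write _, move -1, go to q2
q2 | __0[_]_00100   read _ → write 1, move -1, go to q1
q1 | __[0]1_00100   read 0 → write _, move -1, go to q2
q2 | _[_]_1_00100   read _ → write 1, move -1, go to q1
q1 | [_]1_1_00100   read _ → write 0, move +1, go to q1
q1 | 0[1]_1_00100   read 1 → write _, move +1, go to q1
q1 | 0_[_]1_00100   read _ → write 0, move +1, go to q1
q1 | 0_0[1]_00100   read 1 → write _, move +1, go to q1
q1 | 0_0_[_]00100   read _ → write 0, move +1, go to q1
q1 | 0_0_0[0]0100   read 0 → write _, move -1, go to q2
q2 | 0_0_[0]_0100   read 0 → write _, move -1, go to q0
q0 | 0_0[_]__0100   read _ → write 1, move +1, go to q0
q0 | 0_01[_]_0100   read _ → write 1, move +1, go to q0
q0 | 0_011[_]0100   read _ → write 1, move +1, go to q0
q0 | 0_0111[0]100   read 0 → write _, move -1, go to q0
q0 | 0_011[1]_100   read 1 → write 0, move -1, go to q2
q2 | 0_01[1]0_100
After 20 steps: state q2, head at 0, tape 0_0110_100.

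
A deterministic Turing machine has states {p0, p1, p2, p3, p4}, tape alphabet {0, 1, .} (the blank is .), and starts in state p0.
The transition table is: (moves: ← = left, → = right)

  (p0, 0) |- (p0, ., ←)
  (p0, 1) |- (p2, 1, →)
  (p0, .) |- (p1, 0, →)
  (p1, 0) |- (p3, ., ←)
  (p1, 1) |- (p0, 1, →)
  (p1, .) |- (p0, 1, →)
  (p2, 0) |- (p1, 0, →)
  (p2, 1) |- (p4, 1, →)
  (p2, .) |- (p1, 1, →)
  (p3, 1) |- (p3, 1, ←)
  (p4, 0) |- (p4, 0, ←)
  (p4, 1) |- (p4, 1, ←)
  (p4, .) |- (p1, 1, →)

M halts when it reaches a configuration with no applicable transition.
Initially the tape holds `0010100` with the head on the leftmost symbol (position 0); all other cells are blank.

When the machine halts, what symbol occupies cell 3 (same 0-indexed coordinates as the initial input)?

state=p0 head=0 tape=.[0]010100   (p0,0)→(p0,.,←)
state=p0 head=-1 tape=[.].010100   (p0,.)→(p1,0,→)
state=p1 head=0 tape=0[.]010100   (p1,.)→(p0,1,→)
state=p0 head=1 tape=01[0]10100   (p0,0)→(p0,.,←)
state=p0 head=0 tape=0[1].10100   (p0,1)→(p2,1,→)
state=p2 head=1 tape=01[.]10100   (p2,.)→(p1,1,→)
state=p1 head=2 tape=011[1]0100   (p1,1)→(p0,1,→)
state=p0 head=3 tape=0111[0]100   (p0,0)→(p0,.,←)
state=p0 head=2 tape=011[1].100   (p0,1)→(p2,1,→)
state=p2 head=3 tape=0111[.]100   (p2,.)→(p1,1,→)
state=p1 head=4 tape=01111[1]00   (p1,1)→(p0,1,→)
state=p0 head=5 tape=011111[0]0   (p0,0)→(p0,.,←)
state=p0 head=4 tape=01111[1].0   (p0,1)→(p2,1,→)
state=p2 head=5 tape=011111[.]0   (p2,.)→(p1,1,→)
state=p1 head=6 tape=0111111[0]   (p1,0)→(p3,.,←)
state=p3 head=5 tape=011111[1].   (p3,1)→(p3,1,←)
state=p3 head=4 tape=01111[1]1.   (p3,1)→(p3,1,←)
state=p3 head=3 tape=0111[1]11.   (p3,1)→(p3,1,←)
state=p3 head=2 tape=011[1]111.   (p3,1)→(p3,1,←)
state=p3 head=1 tape=01[1]1111.   (p3,1)→(p3,1,←)
state=p3 head=0 tape=0[1]11111.   (p3,1)→(p3,1,←)
state=p3 head=-1 tape=[0]111111.
Cell 3 holds 1 when M halts.

1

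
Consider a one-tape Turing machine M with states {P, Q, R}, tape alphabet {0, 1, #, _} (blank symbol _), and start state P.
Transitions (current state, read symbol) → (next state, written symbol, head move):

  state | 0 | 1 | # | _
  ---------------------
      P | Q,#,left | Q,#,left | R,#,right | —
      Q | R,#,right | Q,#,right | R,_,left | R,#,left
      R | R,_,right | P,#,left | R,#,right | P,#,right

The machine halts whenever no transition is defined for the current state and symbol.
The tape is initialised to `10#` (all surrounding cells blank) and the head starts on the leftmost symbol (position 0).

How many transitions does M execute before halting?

P | __[1]0#__   read 1 → write #, move left, go to Q
Q | _[_]#0#__   read _ → write #, move left, go to R
R | [_]##0#__   read _ → write #, move right, go to P
P | #[#]#0#__   read # → write #, move right, go to R
R | ##[#]0#__   read # → write #, move right, go to R
R | ###[0]#__   read 0 → write _, move right, go to R
R | ###_[#]__   read # → write #, move right, go to R
R | ###_#[_]_   read _ → write #, move right, go to P
P | ###_##[_]
M halts after 8 transitions.

8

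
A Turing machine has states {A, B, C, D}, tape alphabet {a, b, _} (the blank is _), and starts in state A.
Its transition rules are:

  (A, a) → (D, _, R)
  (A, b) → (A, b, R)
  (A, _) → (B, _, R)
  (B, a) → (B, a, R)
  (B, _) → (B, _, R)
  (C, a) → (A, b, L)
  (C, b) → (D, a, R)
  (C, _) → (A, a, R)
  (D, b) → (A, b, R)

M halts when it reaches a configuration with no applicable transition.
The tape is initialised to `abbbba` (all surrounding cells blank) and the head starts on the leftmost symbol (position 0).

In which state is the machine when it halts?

state=A head=0 tape=[a]bbbba_   (A,a)→(D,_,R)
state=D head=1 tape=_[b]bbba_   (D,b)→(A,b,R)
state=A head=2 tape=_b[b]bba_   (A,b)→(A,b,R)
state=A head=3 tape=_bb[b]ba_   (A,b)→(A,b,R)
state=A head=4 tape=_bbb[b]a_   (A,b)→(A,b,R)
state=A head=5 tape=_bbbb[a]_   (A,a)→(D,_,R)
state=D head=6 tape=_bbbb_[_]
No transition is defined for (D, _); M halts in state D.

D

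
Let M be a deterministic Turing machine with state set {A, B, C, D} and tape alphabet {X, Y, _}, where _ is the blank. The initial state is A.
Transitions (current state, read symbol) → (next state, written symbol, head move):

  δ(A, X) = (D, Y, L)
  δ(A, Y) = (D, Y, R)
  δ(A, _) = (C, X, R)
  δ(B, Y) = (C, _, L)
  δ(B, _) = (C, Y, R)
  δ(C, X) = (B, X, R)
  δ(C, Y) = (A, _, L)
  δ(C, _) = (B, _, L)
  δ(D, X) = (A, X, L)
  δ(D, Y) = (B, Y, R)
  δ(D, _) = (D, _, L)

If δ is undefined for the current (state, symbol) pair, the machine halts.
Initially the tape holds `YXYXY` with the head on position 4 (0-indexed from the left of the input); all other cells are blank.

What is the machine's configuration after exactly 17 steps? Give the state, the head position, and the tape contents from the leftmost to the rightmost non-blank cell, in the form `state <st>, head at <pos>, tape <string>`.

state B, head at -1, tape X

A | _YXYX[Y]__   read Y → write Y, move R, go to D
D | _YXYXY[_]_   read _ → write _, move L, go to D
D | _YXYX[Y]__   read Y → write Y, move R, go to B
B | _YXYXY[_]_   read _ → write Y, move R, go to C
C | _YXYXYY[_]   read _ → write _, move L, go to B
B | _YXYXY[Y]_   read Y → write _, move L, go to C
C | _YXYX[Y]__   read Y → write _, move L, go to A
A | _YXY[X]___   read X → write Y, move L, go to D
D | _YX[Y]Y___   read Y → write Y, move R, go to B
B | _YXY[Y]___   read Y → write _, move L, go to C
C | _YX[Y]____   read Y → write _, move L, go to A
A | _Y[X]_____   read X → write Y, move L, go to D
D | _[Y]Y_____   read Y → write Y, move R, go to B
B | _Y[Y]_____   read Y → write _, move L, go to C
C | _[Y]______   read Y → write _, move L, go to A
A | [_]_______   read _ → write X, move R, go to C
C | X[_]______   read _ → write _, move L, go to B
B | [X]_______
After 17 steps: state B, head at -1, tape X.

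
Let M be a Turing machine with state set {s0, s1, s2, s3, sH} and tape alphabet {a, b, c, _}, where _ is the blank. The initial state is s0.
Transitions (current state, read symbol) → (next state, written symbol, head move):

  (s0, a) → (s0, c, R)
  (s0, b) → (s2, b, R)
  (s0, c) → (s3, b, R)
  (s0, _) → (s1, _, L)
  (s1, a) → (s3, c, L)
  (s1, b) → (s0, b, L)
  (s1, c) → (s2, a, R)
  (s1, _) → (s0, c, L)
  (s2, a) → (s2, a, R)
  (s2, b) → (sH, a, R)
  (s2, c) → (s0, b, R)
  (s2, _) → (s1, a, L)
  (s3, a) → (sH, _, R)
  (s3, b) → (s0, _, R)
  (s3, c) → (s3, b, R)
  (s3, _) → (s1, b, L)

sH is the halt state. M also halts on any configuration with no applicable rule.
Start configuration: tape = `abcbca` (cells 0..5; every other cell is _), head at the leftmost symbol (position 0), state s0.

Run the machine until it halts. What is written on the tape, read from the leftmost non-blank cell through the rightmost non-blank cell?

state=s0 head=0 tape=[a]bcbca__   (s0,a)→(s0,c,R)
state=s0 head=1 tape=c[b]cbca__   (s0,b)→(s2,b,R)
state=s2 head=2 tape=cb[c]bca__   (s2,c)→(s0,b,R)
state=s0 head=3 tape=cbb[b]ca__   (s0,b)→(s2,b,R)
state=s2 head=4 tape=cbbb[c]a__   (s2,c)→(s0,b,R)
state=s0 head=5 tape=cbbbb[a]__   (s0,a)→(s0,c,R)
state=s0 head=6 tape=cbbbbc[_]_   (s0,_)→(s1,_,L)
state=s1 head=5 tape=cbbbb[c]__   (s1,c)→(s2,a,R)
state=s2 head=6 tape=cbbbba[_]_   (s2,_)→(s1,a,L)
state=s1 head=5 tape=cbbbb[a]a_   (s1,a)→(s3,c,L)
state=s3 head=4 tape=cbbb[b]ca_   (s3,b)→(s0,_,R)
state=s0 head=5 tape=cbbb_[c]a_   (s0,c)→(s3,b,R)
state=s3 head=6 tape=cbbb_b[a]_   (s3,a)→(sH,_,R)
state=sH head=7 tape=cbbb_b_[_]
The non-blank tape span at halt is cbbb_b.

cbbb_b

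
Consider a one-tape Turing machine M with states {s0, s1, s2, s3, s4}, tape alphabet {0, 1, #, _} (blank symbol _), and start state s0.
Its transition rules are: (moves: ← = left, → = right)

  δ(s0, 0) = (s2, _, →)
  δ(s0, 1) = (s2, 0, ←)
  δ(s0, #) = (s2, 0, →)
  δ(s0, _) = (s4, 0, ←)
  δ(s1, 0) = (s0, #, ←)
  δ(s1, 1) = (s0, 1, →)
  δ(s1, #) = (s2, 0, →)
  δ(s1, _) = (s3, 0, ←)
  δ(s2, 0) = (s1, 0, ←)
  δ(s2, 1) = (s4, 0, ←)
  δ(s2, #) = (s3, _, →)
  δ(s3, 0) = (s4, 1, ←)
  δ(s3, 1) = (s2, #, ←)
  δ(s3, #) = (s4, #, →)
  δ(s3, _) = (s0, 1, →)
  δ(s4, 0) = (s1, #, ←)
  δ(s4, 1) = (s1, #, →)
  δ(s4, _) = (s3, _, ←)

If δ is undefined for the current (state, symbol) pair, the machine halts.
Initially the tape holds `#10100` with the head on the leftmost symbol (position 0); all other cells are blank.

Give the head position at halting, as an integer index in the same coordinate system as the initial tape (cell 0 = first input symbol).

s0 | __[#]10100   read # → write 0, move →, go to s2
s2 | __0[1]0100   read 1 → write 0, move ←, go to s4
s4 | __[0]00100   read 0 → write #, move ←, go to s1
s1 | _[_]#00100   read _ → write 0, move ←, go to s3
s3 | [_]0#00100   read _ → write 1, move →, go to s0
s0 | 1[0]#00100   read 0 → write _, move →, go to s2
s2 | 1_[#]00100   read # → write _, move →, go to s3
s3 | 1__[0]0100   read 0 → write 1, move ←, go to s4
s4 | 1_[_]10100   read _ → write _, move ←, go to s3
s3 | 1[_]_10100   read _ → write 1, move →, go to s0
s0 | 11[_]10100   read _ → write 0, move ←, go to s4
s4 | 1[1]010100   read 1 → write #, move →, go to s1
s1 | 1#[0]10100   read 0 → write #, move ←, go to s0
s0 | 1[#]#10100   read # → write 0, move →, go to s2
s2 | 10[#]10100   read # → write _, move →, go to s3
s3 | 10_[1]0100   read 1 → write #, move ←, go to s2
s2 | 10[_]#0100
At halt the head is at cell 0.

0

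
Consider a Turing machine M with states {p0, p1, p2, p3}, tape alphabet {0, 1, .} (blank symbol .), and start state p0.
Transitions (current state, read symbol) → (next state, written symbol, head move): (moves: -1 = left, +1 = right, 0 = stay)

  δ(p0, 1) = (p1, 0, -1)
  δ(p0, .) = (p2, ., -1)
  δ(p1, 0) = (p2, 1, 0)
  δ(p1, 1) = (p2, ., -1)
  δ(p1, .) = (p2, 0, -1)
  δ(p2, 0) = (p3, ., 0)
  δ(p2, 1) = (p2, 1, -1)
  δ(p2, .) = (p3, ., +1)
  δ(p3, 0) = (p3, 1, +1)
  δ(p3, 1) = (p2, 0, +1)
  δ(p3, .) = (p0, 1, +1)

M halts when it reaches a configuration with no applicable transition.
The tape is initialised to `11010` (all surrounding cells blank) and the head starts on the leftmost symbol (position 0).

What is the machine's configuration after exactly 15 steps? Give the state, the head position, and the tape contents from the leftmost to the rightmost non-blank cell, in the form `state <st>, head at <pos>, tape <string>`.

state=p0 head=0 tape=..[1]1010   (p0,1)→(p1,0,-1)
state=p1 head=-1 tape=.[.]01010   (p1,.)→(p2,0,-1)
state=p2 head=-2 tape=[.]001010   (p2,.)→(p3,.,+1)
state=p3 head=-1 tape=.[0]01010   (p3,0)→(p3,1,+1)
state=p3 head=0 tape=.1[0]1010   (p3,0)→(p3,1,+1)
state=p3 head=1 tape=.11[1]010   (p3,1)→(p2,0,+1)
state=p2 head=2 tape=.110[0]10   (p2,0)→(p3,.,0)
state=p3 head=2 tape=.110[.]10   (p3,.)→(p0,1,+1)
state=p0 head=3 tape=.1101[1]0   (p0,1)→(p1,0,-1)
state=p1 head=2 tape=.110[1]00   (p1,1)→(p2,.,-1)
state=p2 head=1 tape=.11[0].00   (p2,0)→(p3,.,0)
state=p3 head=1 tape=.11[.].00   (p3,.)→(p0,1,+1)
state=p0 head=2 tape=.111[.]00   (p0,.)→(p2,.,-1)
state=p2 head=1 tape=.11[1].00   (p2,1)→(p2,1,-1)
state=p2 head=0 tape=.1[1]1.00   (p2,1)→(p2,1,-1)
state=p2 head=-1 tape=.[1]11.00
After 15 steps: state p2, head at -1, tape 111.00.

state p2, head at -1, tape 111.00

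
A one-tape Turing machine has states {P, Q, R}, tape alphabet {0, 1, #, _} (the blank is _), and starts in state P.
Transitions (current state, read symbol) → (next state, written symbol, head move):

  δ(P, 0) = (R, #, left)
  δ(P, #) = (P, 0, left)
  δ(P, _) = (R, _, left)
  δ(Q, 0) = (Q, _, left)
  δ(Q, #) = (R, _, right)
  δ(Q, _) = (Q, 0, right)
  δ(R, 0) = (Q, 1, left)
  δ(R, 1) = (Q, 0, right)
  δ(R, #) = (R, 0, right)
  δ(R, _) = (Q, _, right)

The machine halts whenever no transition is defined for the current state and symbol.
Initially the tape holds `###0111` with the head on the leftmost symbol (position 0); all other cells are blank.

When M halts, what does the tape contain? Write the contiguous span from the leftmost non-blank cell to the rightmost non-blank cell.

000001111

P | __[#]##0111   read # → write 0, move left, go to P
P | _[_]0##0111   read _ → write _, move left, go to R
R | [_]_0##0111   read _ → write _, move right, go to Q
Q | _[_]0##0111   read _ → write 0, move right, go to Q
Q | _0[0]##0111   read 0 → write _, move left, go to Q
Q | _[0]_##0111   read 0 → write _, move left, go to Q
Q | [_]__##0111   read _ → write 0, move right, go to Q
Q | 0[_]_##0111   read _ → write 0, move right, go to Q
Q | 00[_]##0111   read _ → write 0, move right, go to Q
Q | 000[#]#0111   read # → write _, move right, go to R
R | 000_[#]0111   read # → write 0, move right, go to R
R | 000_0[0]111   read 0 → write 1, move left, go to Q
Q | 000_[0]1111   read 0 → write _, move left, go to Q
Q | 000[_]_1111   read _ → write 0, move right, go to Q
Q | 0000[_]1111   read _ → write 0, move right, go to Q
Q | 00000[1]111
The non-blank tape span at halt is 000001111.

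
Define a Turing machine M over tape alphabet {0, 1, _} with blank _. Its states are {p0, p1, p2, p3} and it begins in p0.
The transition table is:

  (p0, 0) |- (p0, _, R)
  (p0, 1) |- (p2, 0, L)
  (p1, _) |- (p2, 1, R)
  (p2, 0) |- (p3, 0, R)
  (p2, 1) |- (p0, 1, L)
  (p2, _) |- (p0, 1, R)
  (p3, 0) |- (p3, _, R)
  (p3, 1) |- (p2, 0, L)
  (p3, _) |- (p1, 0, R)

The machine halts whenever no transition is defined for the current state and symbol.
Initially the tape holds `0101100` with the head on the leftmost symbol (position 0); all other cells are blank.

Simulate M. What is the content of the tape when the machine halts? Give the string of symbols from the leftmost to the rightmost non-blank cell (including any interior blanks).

1_11

p0 | [0]101100_   read 0 → write _, move R, go to p0
p0 | _[1]01100_   read 1 → write 0, move L, go to p2
p2 | [_]001100_   read _ → write 1, move R, go to p0
p0 | 1[0]01100_   read 0 → write _, move R, go to p0
p0 | 1_[0]1100_   read 0 → write _, move R, go to p0
p0 | 1__[1]100_   read 1 → write 0, move L, go to p2
p2 | 1_[_]0100_   read _ → write 1, move R, go to p0
p0 | 1_1[0]100_   read 0 → write _, move R, go to p0
p0 | 1_1_[1]00_   read 1 → write 0, move L, go to p2
p2 | 1_1[_]000_   read _ → write 1, move R, go to p0
p0 | 1_11[0]00_   read 0 → write _, move R, go to p0
p0 | 1_11_[0]0_   read 0 → write _, move R, go to p0
p0 | 1_11__[0]_   read 0 → write _, move R, go to p0
p0 | 1_11___[_]
The non-blank tape span at halt is 1_11.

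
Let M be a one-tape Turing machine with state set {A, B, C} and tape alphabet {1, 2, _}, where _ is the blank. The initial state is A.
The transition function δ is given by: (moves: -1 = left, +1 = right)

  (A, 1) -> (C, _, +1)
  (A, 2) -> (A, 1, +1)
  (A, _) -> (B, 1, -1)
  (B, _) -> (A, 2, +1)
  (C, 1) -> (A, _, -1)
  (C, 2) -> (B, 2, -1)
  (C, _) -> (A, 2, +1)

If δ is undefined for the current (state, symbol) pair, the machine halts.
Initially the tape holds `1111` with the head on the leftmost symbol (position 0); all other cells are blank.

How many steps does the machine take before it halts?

A | _[1]111   read 1 → write _, move +1, go to C
C | __[1]11   read 1 → write _, move -1, go to A
A | _[_]_11   read _ → write 1, move -1, go to B
B | [_]1_11   read _ → write 2, move +1, go to A
A | 2[1]_11   read 1 → write _, move +1, go to C
C | 2_[_]11   read _ → write 2, move +1, go to A
A | 2_2[1]1   read 1 → write _, move +1, go to C
C | 2_2_[1]   read 1 → write _, move -1, go to A
A | 2_2[_]_   read _ → write 1, move -1, go to B
B | 2_[2]1_
M halts after 9 transitions.

9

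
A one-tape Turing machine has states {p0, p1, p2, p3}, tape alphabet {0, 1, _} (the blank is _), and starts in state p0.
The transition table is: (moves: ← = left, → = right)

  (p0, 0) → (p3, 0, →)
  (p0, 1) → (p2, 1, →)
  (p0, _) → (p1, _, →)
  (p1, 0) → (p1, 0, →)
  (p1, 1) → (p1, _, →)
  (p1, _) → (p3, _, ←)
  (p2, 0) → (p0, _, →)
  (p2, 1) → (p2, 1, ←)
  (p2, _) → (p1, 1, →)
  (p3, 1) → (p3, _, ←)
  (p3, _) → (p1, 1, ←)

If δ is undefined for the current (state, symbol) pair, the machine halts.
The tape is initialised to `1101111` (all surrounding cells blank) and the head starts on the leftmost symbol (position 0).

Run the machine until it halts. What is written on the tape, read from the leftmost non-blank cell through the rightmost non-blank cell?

1__0_1_1

p0 | _[1]101111_   read 1 → write 1, move →, go to p2
p2 | _1[1]01111_   read 1 → write 1, move ←, go to p2
p2 | _[1]101111_   read 1 → write 1, move ←, go to p2
p2 | [_]1101111_   read _ → write 1, move →, go to p1
p1 | 1[1]101111_   read 1 → write _, move →, go to p1
p1 | 1_[1]01111_   read 1 → write _, move →, go to p1
p1 | 1__[0]1111_   read 0 → write 0, move →, go to p1
p1 | 1__0[1]111_   read 1 → write _, move →, go to p1
p1 | 1__0_[1]11_   read 1 → write _, move →, go to p1
p1 | 1__0__[1]1_   read 1 → write _, move →, go to p1
p1 | 1__0___[1]_   read 1 → write _, move →, go to p1
p1 | 1__0____[_]   read _ → write _, move ←, go to p3
p3 | 1__0___[_]_   read _ → write 1, move ←, go to p1
p1 | 1__0__[_]1_   read _ → write _, move ←, go to p3
p3 | 1__0_[_]_1_   read _ → write 1, move ←, go to p1
p1 | 1__0[_]1_1_   read _ → write _, move ←, go to p3
p3 | 1__[0]_1_1_
The non-blank tape span at halt is 1__0_1_1.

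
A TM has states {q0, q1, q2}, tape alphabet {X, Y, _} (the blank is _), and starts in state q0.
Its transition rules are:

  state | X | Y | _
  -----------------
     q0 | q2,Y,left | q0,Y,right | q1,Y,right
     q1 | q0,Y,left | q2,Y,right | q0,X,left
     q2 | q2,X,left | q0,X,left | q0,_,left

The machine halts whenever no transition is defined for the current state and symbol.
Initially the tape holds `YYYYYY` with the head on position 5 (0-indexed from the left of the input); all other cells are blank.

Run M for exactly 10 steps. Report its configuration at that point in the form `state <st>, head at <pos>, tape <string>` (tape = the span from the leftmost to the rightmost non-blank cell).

state=q0 head=5 tape=YYYYY[Y]__   (q0,Y)→(q0,Y,right)
state=q0 head=6 tape=YYYYYY[_]_   (q0,_)→(q1,Y,right)
state=q1 head=7 tape=YYYYYYY[_]   (q1,_)→(q0,X,left)
state=q0 head=6 tape=YYYYYY[Y]X   (q0,Y)→(q0,Y,right)
state=q0 head=7 tape=YYYYYYY[X]   (q0,X)→(q2,Y,left)
state=q2 head=6 tape=YYYYYY[Y]Y   (q2,Y)→(q0,X,left)
state=q0 head=5 tape=YYYYY[Y]XY   (q0,Y)→(q0,Y,right)
state=q0 head=6 tape=YYYYYY[X]Y   (q0,X)→(q2,Y,left)
state=q2 head=5 tape=YYYYY[Y]YY   (q2,Y)→(q0,X,left)
state=q0 head=4 tape=YYYY[Y]XYY   (q0,Y)→(q0,Y,right)
state=q0 head=5 tape=YYYYY[X]YY
After 10 steps: state q0, head at 5, tape YYYYYXYY.

state q0, head at 5, tape YYYYYXYY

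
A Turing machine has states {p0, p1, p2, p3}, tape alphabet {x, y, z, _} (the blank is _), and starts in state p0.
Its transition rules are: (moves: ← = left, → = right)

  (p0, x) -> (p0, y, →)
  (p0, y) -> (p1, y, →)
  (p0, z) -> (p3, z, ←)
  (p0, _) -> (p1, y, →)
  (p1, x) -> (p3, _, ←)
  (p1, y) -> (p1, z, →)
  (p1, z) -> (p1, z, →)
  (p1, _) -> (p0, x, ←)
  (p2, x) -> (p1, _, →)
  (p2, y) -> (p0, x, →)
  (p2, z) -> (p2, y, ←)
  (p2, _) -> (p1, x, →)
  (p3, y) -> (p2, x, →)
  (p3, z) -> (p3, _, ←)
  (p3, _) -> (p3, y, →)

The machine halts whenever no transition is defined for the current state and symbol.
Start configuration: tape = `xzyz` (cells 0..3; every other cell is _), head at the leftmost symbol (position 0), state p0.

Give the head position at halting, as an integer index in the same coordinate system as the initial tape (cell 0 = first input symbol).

3

p0 | [x]zyz_   read x → write y, move →, go to p0
p0 | y[z]yz_   read z → write z, move ←, go to p3
p3 | [y]zyz_   read y → write x, move →, go to p2
p2 | x[z]yz_   read z → write y, move ←, go to p2
p2 | [x]yyz_   read x → write _, move →, go to p1
p1 | _[y]yz_   read y → write z, move →, go to p1
p1 | _z[y]z_   read y → write z, move →, go to p1
p1 | _zz[z]_   read z → write z, move →, go to p1
p1 | _zzz[_]   read _ → write x, move ←, go to p0
p0 | _zz[z]x   read z → write z, move ←, go to p3
p3 | _z[z]zx   read z → write _, move ←, go to p3
p3 | _[z]_zx   read z → write _, move ←, go to p3
p3 | [_]__zx   read _ → write y, move →, go to p3
p3 | y[_]_zx   read _ → write y, move →, go to p3
p3 | yy[_]zx   read _ → write y, move →, go to p3
p3 | yyy[z]x   read z → write _, move ←, go to p3
p3 | yy[y]_x   read y → write x, move →, go to p2
p2 | yyx[_]x   read _ → write x, move →, go to p1
p1 | yyxx[x]   read x → write _, move ←, go to p3
p3 | yyx[x]_
At halt the head is at cell 3.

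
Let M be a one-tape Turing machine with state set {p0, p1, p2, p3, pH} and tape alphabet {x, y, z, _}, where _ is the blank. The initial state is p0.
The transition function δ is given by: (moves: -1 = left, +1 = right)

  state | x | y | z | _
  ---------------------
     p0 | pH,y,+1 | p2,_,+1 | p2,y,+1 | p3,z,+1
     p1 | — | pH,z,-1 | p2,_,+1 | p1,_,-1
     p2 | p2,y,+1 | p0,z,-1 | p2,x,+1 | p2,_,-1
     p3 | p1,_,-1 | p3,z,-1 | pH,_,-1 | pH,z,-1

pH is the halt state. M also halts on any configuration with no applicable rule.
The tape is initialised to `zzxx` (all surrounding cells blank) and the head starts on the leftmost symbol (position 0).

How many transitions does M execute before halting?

p0 | [z]zxx_   read z → write y, move +1, go to p2
p2 | y[z]xx_   read z → write x, move +1, go to p2
p2 | yx[x]x_   read x → write y, move +1, go to p2
p2 | yxy[x]_   read x → write y, move +1, go to p2
p2 | yxyy[_]   read _ → write _, move -1, go to p2
p2 | yxy[y]_   read y → write z, move -1, go to p0
p0 | yx[y]z_   read y → write _, move +1, go to p2
p2 | yx_[z]_   read z → write x, move +1, go to p2
p2 | yx_x[_]   read _ → write _, move -1, go to p2
p2 | yx_[x]_   read x → write y, move +1, go to p2
p2 | yx_y[_]   read _ → write _, move -1, go to p2
p2 | yx_[y]_   read y → write z, move -1, go to p0
p0 | yx[_]z_   read _ → write z, move +1, go to p3
p3 | yxz[z]_   read z → write _, move -1, go to pH
pH | yx[z]__
M halts after 14 transitions.

14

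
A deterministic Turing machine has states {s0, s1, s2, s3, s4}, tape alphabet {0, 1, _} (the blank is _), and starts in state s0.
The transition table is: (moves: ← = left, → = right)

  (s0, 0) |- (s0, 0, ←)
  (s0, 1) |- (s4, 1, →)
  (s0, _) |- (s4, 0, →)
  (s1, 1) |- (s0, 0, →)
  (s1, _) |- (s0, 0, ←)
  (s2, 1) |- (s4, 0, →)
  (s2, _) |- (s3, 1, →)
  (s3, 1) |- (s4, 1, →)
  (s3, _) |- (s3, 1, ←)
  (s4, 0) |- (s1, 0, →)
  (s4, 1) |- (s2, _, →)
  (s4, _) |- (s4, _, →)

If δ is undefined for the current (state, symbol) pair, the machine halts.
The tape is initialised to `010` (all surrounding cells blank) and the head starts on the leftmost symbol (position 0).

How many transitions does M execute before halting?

state=s0 head=0 tape=__[0]10   (s0,0)→(s0,0,←)
state=s0 head=-1 tape=_[_]010   (s0,_)→(s4,0,→)
state=s4 head=0 tape=_0[0]10   (s4,0)→(s1,0,→)
state=s1 head=1 tape=_00[1]0   (s1,1)→(s0,0,→)
state=s0 head=2 tape=_000[0]   (s0,0)→(s0,0,←)
state=s0 head=1 tape=_00[0]0   (s0,0)→(s0,0,←)
state=s0 head=0 tape=_0[0]00   (s0,0)→(s0,0,←)
state=s0 head=-1 tape=_[0]000   (s0,0)→(s0,0,←)
state=s0 head=-2 tape=[_]0000   (s0,_)→(s4,0,→)
state=s4 head=-1 tape=0[0]000   (s4,0)→(s1,0,→)
state=s1 head=0 tape=00[0]00
M halts after 10 transitions.

10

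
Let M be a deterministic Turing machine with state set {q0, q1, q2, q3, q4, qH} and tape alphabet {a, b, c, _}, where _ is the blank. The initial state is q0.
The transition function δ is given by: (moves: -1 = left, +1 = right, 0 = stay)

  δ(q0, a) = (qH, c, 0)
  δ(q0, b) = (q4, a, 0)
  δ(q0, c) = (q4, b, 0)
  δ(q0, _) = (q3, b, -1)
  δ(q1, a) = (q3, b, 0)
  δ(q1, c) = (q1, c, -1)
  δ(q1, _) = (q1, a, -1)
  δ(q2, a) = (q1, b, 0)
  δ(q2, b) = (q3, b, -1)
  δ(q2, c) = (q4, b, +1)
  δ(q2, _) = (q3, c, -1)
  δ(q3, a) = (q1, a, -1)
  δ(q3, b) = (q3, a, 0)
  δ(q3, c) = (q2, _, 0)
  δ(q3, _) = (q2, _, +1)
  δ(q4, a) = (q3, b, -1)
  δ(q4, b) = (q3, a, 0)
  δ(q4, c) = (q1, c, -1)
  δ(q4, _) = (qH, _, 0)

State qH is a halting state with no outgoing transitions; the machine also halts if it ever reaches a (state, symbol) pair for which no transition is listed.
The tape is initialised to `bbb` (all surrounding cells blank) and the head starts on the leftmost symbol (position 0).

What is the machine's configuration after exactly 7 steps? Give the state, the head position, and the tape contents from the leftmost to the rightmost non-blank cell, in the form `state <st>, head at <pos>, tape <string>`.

state q2, head at 0, tape bbb

state=q0 head=0 tape=_[b]bb   (q0,b)→(q4,a,0)
state=q4 head=0 tape=_[a]bb   (q4,a)→(q3,b,-1)
state=q3 head=-1 tape=[_]bbb   (q3,_)→(q2,_,+1)
state=q2 head=0 tape=_[b]bb   (q2,b)→(q3,b,-1)
state=q3 head=-1 tape=[_]bbb   (q3,_)→(q2,_,+1)
state=q2 head=0 tape=_[b]bb   (q2,b)→(q3,b,-1)
state=q3 head=-1 tape=[_]bbb   (q3,_)→(q2,_,+1)
state=q2 head=0 tape=_[b]bb
After 7 steps: state q2, head at 0, tape bbb.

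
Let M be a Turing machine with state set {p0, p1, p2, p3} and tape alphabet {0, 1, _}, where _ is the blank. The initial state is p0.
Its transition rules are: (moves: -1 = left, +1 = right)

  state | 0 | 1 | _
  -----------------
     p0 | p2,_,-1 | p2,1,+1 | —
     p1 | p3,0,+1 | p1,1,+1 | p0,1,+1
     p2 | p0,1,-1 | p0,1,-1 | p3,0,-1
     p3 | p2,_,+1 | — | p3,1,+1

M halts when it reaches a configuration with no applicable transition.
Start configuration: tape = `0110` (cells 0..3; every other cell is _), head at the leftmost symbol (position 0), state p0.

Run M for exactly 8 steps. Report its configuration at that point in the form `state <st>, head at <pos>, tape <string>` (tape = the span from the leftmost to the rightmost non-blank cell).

state=p0 head=0 tape=__[0]110   (p0,0)→(p2,_,-1)
state=p2 head=-1 tape=_[_]_110   (p2,_)→(p3,0,-1)
state=p3 head=-2 tape=[_]0_110   (p3,_)→(p3,1,+1)
state=p3 head=-1 tape=1[0]_110   (p3,0)→(p2,_,+1)
state=p2 head=0 tape=1_[_]110   (p2,_)→(p3,0,-1)
state=p3 head=-1 tape=1[_]0110   (p3,_)→(p3,1,+1)
state=p3 head=0 tape=11[0]110   (p3,0)→(p2,_,+1)
state=p2 head=1 tape=11_[1]10   (p2,1)→(p0,1,-1)
state=p0 head=0 tape=11[_]110
After 8 steps: state p0, head at 0, tape 11_110.

state p0, head at 0, tape 11_110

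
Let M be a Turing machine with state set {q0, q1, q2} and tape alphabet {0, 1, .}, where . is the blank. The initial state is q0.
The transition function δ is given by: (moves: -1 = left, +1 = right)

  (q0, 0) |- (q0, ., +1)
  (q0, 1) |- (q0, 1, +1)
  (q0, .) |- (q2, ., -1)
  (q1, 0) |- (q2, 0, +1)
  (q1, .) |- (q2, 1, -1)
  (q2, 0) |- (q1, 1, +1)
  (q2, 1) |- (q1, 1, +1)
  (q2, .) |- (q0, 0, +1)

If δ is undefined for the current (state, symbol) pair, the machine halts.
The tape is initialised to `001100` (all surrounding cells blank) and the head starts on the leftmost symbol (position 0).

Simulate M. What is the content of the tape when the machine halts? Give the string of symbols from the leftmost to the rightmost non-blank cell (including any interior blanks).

11.11

state=q0 head=0 tape=[0]01100.   (q0,0)→(q0,.,+1)
state=q0 head=1 tape=.[0]1100.   (q0,0)→(q0,.,+1)
state=q0 head=2 tape=..[1]100.   (q0,1)→(q0,1,+1)
state=q0 head=3 tape=..1[1]00.   (q0,1)→(q0,1,+1)
state=q0 head=4 tape=..11[0]0.   (q0,0)→(q0,.,+1)
state=q0 head=5 tape=..11.[0].   (q0,0)→(q0,.,+1)
state=q0 head=6 tape=..11..[.]   (q0,.)→(q2,.,-1)
state=q2 head=5 tape=..11.[.].   (q2,.)→(q0,0,+1)
state=q0 head=6 tape=..11.0[.]   (q0,.)→(q2,.,-1)
state=q2 head=5 tape=..11.[0].   (q2,0)→(q1,1,+1)
state=q1 head=6 tape=..11.1[.]   (q1,.)→(q2,1,-1)
state=q2 head=5 tape=..11.[1]1   (q2,1)→(q1,1,+1)
state=q1 head=6 tape=..11.1[1]
The non-blank tape span at halt is 11.11.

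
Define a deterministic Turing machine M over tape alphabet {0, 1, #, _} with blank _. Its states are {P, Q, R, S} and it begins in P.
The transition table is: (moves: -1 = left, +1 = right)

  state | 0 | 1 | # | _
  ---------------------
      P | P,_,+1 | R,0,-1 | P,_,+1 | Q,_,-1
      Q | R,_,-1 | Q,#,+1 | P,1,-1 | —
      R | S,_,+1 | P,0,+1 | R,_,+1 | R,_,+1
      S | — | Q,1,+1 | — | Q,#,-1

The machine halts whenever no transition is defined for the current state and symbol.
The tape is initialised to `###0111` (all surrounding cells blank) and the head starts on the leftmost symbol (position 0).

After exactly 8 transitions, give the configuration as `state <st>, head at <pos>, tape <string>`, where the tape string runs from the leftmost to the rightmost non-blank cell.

P | [#]##0111   read # → write _, move +1, go to P
P | _[#]#0111   read # → write _, move +1, go to P
P | __[#]0111   read # → write _, move +1, go to P
P | ___[0]111   read 0 → write _, move +1, go to P
P | ____[1]11   read 1 → write 0, move -1, go to R
R | ___[_]011   read _ → write _, move +1, go to R
R | ____[0]11   read 0 → write _, move +1, go to S
S | _____[1]1   read 1 → write 1, move +1, go to Q
Q | _____1[1]
After 8 steps: state Q, head at 6, tape 11.

state Q, head at 6, tape 11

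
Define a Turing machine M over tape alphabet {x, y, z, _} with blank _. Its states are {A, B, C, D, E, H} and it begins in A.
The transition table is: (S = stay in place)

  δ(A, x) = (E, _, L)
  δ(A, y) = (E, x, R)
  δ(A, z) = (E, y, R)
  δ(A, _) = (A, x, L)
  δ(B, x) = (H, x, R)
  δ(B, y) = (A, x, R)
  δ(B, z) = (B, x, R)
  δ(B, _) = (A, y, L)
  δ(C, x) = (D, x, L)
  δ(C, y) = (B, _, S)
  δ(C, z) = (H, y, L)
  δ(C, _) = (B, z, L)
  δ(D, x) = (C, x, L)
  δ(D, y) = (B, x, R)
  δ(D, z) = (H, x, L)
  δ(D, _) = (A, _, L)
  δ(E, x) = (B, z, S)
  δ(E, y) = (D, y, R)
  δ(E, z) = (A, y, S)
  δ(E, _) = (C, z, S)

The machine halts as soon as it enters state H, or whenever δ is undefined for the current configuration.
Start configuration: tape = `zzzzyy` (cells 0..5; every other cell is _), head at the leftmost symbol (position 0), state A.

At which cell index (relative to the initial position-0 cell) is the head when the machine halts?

4

A | [z]zzzyy_   read z → write y, move R, go to E
E | y[z]zzyy_   read z → write y, move S, go to A
A | y[y]zzyy_   read y → write x, move R, go to E
E | yx[z]zyy_   read z → write y, move S, go to A
A | yx[y]zyy_   read y → write x, move R, go to E
E | yxx[z]yy_   read z → write y, move S, go to A
A | yxx[y]yy_   read y → write x, move R, go to E
E | yxxx[y]y_   read y → write y, move R, go to D
D | yxxxy[y]_   read y → write x, move R, go to B
B | yxxxyx[_]   read _ → write y, move L, go to A
A | yxxxy[x]y   read x → write _, move L, go to E
E | yxxx[y]_y   read y → write y, move R, go to D
D | yxxxy[_]y   read _ → write _, move L, go to A
A | yxxx[y]_y   read y → write x, move R, go to E
E | yxxxx[_]y   read _ → write z, move S, go to C
C | yxxxx[z]y   read z → write y, move L, go to H
H | yxxx[x]yy
At halt the head is at cell 4.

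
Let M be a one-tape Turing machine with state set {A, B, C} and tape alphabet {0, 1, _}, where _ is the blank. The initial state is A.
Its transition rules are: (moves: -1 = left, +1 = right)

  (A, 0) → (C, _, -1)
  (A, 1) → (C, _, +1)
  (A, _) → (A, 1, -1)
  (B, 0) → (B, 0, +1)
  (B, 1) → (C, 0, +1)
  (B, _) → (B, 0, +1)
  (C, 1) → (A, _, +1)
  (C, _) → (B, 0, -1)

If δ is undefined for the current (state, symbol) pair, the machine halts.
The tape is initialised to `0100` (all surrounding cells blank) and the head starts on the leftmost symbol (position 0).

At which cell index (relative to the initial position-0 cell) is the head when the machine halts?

state=A head=0 tape=__[0]100   (A,0)→(C,_,-1)
state=C head=-1 tape=_[_]_100   (C,_)→(B,0,-1)
state=B head=-2 tape=[_]0_100   (B,_)→(B,0,+1)
state=B head=-1 tape=0[0]_100   (B,0)→(B,0,+1)
state=B head=0 tape=00[_]100   (B,_)→(B,0,+1)
state=B head=1 tape=000[1]00   (B,1)→(C,0,+1)
state=C head=2 tape=0000[0]0
At halt the head is at cell 2.

2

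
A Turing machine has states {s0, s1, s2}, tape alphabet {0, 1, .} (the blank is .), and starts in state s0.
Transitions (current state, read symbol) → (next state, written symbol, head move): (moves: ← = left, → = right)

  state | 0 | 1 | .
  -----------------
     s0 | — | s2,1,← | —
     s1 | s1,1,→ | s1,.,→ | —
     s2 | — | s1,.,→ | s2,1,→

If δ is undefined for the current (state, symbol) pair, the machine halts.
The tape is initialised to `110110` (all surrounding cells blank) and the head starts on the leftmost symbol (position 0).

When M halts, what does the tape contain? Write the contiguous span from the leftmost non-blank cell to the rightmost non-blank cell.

state=s0 head=0 tape=.[1]10110.   (s0,1)→(s2,1,←)
state=s2 head=-1 tape=[.]110110.   (s2,.)→(s2,1,→)
state=s2 head=0 tape=1[1]10110.   (s2,1)→(s1,.,→)
state=s1 head=1 tape=1.[1]0110.   (s1,1)→(s1,.,→)
state=s1 head=2 tape=1..[0]110.   (s1,0)→(s1,1,→)
state=s1 head=3 tape=1..1[1]10.   (s1,1)→(s1,.,→)
state=s1 head=4 tape=1..1.[1]0.   (s1,1)→(s1,.,→)
state=s1 head=5 tape=1..1..[0].   (s1,0)→(s1,1,→)
state=s1 head=6 tape=1..1..1[.]
The non-blank tape span at halt is 1..1..1.

1..1..1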